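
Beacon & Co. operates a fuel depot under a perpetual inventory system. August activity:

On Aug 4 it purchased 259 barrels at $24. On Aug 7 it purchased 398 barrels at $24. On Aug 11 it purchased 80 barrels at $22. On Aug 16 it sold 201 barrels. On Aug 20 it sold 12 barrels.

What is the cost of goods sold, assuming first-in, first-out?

Aug 16, 201 sold [FIFO — oldest first]: 201 @ $24 = $4,824
Aug 20, 12 sold [FIFO — oldest first]: 12 @ $24 = $288
Total COGS = $4,824 + $288 = $5,112
Ending inventory: 46 @ $24 + 398 @ $24 + 80 @ $22 = $12,416
Check: goods available $17,528 = COGS $5,112 + ending $12,416

COGS = $5,112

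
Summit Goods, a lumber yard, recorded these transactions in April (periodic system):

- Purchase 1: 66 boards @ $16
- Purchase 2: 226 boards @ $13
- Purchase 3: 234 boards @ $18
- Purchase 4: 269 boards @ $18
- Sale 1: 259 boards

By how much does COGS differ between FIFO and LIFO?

$1,097

FIFO COGS: 66 @ $16 + 193 @ $13 = $3,565
LIFO COGS: 259 @ $18 = $4,662
Difference = |$3,565 − $4,662| = $1,097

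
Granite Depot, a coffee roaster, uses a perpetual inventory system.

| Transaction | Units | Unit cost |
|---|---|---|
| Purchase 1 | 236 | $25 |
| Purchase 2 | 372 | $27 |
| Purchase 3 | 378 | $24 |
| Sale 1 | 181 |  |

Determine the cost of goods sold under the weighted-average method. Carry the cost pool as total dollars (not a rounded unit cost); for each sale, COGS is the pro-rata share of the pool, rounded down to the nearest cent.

COGS = $4,592.18

After Purchase 1: 236 on hand, pool $5,900.00 (≈ $25.0000 each)
After Purchase 2: 608 on hand, pool $15,944.00 (≈ $26.2237 each)
After Purchase 3: 986 on hand, pool $25,016.00 (≈ $25.3712 each)
Sale 1, sell 181: 181/986 × $25,016.00 → $4,592.18
Ending inventory (cost pool remaining) = $20,423.82
Check: goods available $25,016.00 = COGS $4,592.18 + ending $20,423.82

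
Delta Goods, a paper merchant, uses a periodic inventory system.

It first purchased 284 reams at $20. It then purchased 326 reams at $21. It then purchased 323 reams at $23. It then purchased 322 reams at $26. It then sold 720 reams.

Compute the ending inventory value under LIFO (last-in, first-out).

Ending inventory = $10,951

Sale 1 (720) [LIFO — newest first]: 322 @ $26 + 323 @ $23 + 75 @ $21 = $17,376
Ending inventory: 284 @ $20 + 251 @ $21 = $10,951
Check: goods available $28,327 = COGS $17,376 + ending $10,951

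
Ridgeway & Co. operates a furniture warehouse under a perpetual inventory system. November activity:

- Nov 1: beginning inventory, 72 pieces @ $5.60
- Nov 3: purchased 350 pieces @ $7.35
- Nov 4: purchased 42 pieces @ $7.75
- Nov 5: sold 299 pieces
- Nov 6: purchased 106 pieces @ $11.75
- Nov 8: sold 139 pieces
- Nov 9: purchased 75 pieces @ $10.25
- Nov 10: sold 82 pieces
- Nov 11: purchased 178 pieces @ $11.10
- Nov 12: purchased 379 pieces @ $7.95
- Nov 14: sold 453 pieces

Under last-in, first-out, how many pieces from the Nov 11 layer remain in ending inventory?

104

Nov 5, 299 sold [LIFO — newest first]: 42 @ $7.75 + 257 @ $7.35 = $2,214.45
Nov 8, 139 sold [LIFO — newest first]: 106 @ $11.75 + 33 @ $7.35 = $1,488.05
Nov 10, 82 sold [LIFO — newest first]: 75 @ $10.25 + 7 @ $7.35 = $820.20
Nov 14, 453 sold [LIFO — newest first]: 379 @ $7.95 + 74 @ $11.10 = $3,834.45
Total COGS = $2,214.45 + $1,488.05 + $820.20 + $3,834.45 = $8,357.15
Ending inventory: 72 @ $5.60 + 53 @ $7.35 + 104 @ $11.10 = $1,947.15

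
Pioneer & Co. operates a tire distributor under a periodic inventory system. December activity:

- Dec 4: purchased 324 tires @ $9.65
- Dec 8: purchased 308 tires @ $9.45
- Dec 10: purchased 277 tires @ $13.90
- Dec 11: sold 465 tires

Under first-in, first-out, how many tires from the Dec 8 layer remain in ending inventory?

Dec 11, 465 sold [FIFO — oldest first]: 324 @ $9.65 + 141 @ $9.45 = $4,459.05
Ending inventory: 167 @ $9.45 + 277 @ $13.90 = $5,428.45

167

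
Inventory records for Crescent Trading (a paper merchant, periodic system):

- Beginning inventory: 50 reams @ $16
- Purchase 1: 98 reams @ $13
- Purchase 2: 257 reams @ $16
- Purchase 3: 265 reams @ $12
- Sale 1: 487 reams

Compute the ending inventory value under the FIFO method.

Sale 1 (487) [FIFO — oldest first]: 50 @ $16 + 98 @ $13 + 257 @ $16 + 82 @ $12 = $7,170
Ending inventory: 183 @ $12 = $2,196
Check: goods available $9,366 = COGS $7,170 + ending $2,196

Ending inventory = $2,196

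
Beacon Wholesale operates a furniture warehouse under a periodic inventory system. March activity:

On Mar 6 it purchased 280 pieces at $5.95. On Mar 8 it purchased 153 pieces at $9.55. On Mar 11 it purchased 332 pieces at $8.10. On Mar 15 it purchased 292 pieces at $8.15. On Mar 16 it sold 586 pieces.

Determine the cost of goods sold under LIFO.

COGS = $4,761.20

Mar 16, 586 sold [LIFO — newest first]: 292 @ $8.15 + 294 @ $8.10 = $4,761.20
Ending inventory: 280 @ $5.95 + 153 @ $9.55 + 38 @ $8.10 = $3,434.95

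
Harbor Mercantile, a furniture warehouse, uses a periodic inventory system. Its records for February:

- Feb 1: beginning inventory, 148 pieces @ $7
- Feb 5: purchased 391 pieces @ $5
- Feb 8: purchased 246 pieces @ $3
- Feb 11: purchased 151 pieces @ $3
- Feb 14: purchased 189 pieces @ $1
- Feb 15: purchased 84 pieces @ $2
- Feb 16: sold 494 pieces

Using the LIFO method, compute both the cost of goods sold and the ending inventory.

Feb 16, 494 sold [LIFO — newest first]: 84 @ $2 + 189 @ $1 + 151 @ $3 + 70 @ $3 = $1,020
Ending inventory: 148 @ $7 + 391 @ $5 + 176 @ $3 = $3,519

COGS = $1,020; ending inventory = $3,519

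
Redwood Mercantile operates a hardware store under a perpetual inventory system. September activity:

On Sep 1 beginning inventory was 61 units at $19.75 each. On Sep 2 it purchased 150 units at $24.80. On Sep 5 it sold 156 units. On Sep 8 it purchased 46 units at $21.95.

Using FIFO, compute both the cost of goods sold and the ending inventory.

COGS = $3,560.75; ending inventory = $2,373.70

Sep 5, 156 sold [FIFO — oldest first]: 61 @ $19.75 + 95 @ $24.80 = $3,560.75
Ending inventory: 55 @ $24.80 + 46 @ $21.95 = $2,373.70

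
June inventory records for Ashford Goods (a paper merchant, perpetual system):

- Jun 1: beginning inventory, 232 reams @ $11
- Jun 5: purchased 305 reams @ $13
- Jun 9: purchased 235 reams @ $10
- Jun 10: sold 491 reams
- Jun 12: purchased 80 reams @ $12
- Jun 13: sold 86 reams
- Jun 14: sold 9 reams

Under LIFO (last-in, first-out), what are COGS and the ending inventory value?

COGS = $6,833; ending inventory = $2,994

Jun 10, 491 sold [LIFO — newest first]: 235 @ $10 + 256 @ $13 = $5,678
Jun 13, 86 sold [LIFO — newest first]: 80 @ $12 + 6 @ $13 = $1,038
Jun 14, 9 sold [LIFO — newest first]: 9 @ $13 = $117
Total COGS = $5,678 + $1,038 + $117 = $6,833
Ending inventory: 232 @ $11 + 34 @ $13 = $2,994
Check: goods available $9,827 = COGS $6,833 + ending $2,994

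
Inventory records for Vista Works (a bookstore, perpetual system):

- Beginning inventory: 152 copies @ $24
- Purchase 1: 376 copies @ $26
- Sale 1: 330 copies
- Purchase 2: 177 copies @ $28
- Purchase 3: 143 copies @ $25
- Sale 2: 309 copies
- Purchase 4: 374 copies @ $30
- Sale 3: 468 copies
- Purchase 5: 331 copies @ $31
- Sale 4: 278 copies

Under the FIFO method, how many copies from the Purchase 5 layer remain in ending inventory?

Sale 1 (330) [FIFO — oldest first]: 152 @ $24 + 178 @ $26 = $8,276
Sale 2 (309) [FIFO — oldest first]: 198 @ $26 + 111 @ $28 = $8,256
Sale 3 (468) [FIFO — oldest first]: 66 @ $28 + 143 @ $25 + 259 @ $30 = $13,193
Sale 4 (278) [FIFO — oldest first]: 115 @ $30 + 163 @ $31 = $8,503
Total COGS = $8,276 + $8,256 + $13,193 + $8,503 = $38,228
Ending inventory: 168 @ $31 = $5,208

168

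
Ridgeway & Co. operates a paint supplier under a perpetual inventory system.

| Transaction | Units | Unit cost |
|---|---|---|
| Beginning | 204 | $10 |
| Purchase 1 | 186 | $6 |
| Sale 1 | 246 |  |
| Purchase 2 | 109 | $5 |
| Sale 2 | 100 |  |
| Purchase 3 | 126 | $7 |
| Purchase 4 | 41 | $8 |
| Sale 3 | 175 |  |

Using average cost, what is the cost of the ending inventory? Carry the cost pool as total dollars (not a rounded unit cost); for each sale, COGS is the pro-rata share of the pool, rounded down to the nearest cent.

After Beginning: 204 on hand, pool $2,040.00 (≈ $10.0000 each)
After Purchase 1: 390 on hand, pool $3,156.00 (≈ $8.0923 each)
Sale 1, sell 246: 246/390 × $3,156.00 → $1,990.70
After Purchase 2: 253 on hand, pool $1,710.30 (≈ $6.7601 each)
Sale 2, sell 100: 100/253 × $1,710.30 → $676.00
After Purchase 3: 279 on hand, pool $1,916.30 (≈ $6.8685 each)
After Purchase 4: 320 on hand, pool $2,244.30 (≈ $7.0134 each)
Sale 3, sell 175: 175/320 × $2,244.30 → $1,227.35
Total COGS = $1,990.70 + $676.00 + $1,227.35 = $3,894.05
Ending inventory (cost pool remaining) = $1,016.95
Check: goods available $4,911.00 = COGS $3,894.05 + ending $1,016.95

Ending inventory = $1,016.95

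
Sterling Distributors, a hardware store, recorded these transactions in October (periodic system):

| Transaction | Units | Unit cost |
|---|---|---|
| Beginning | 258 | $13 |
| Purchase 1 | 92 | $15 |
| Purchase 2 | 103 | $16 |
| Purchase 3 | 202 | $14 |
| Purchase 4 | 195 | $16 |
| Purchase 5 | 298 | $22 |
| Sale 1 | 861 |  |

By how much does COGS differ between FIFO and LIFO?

FIFO COGS: 258 @ $13 + 92 @ $15 + 103 @ $16 + 202 @ $14 + 195 @ $16 + 11 @ $22 = $12,572
LIFO COGS: 298 @ $22 + 195 @ $16 + 202 @ $14 + 103 @ $16 + 63 @ $15 = $15,097
Difference = |$12,572 − $15,097| = $2,525

$2,525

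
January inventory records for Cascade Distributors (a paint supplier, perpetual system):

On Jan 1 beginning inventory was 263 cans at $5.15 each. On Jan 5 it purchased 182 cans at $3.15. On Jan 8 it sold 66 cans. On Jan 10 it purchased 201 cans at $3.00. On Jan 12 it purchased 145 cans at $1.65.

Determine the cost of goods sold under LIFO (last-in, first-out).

COGS = $207.90

Jan 8, 66 sold [LIFO — newest first]: 66 @ $3.15 = $207.90
Ending inventory: 263 @ $5.15 + 116 @ $3.15 + 201 @ $3.00 + 145 @ $1.65 = $2,562.10
Check: goods available $2,770.00 = COGS $207.90 + ending $2,562.10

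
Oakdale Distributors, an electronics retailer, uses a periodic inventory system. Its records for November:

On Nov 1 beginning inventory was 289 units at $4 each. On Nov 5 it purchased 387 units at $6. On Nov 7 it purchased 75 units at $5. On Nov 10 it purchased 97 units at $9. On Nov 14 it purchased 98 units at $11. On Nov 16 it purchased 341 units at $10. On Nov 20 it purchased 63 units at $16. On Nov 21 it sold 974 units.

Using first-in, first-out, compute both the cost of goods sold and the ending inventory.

COGS = $6,084; ending inventory = $4,138

Nov 21, 974 sold [FIFO — oldest first]: 289 @ $4 + 387 @ $6 + 75 @ $5 + 97 @ $9 + 98 @ $11 + 28 @ $10 = $6,084
Ending inventory: 313 @ $10 + 63 @ $16 = $4,138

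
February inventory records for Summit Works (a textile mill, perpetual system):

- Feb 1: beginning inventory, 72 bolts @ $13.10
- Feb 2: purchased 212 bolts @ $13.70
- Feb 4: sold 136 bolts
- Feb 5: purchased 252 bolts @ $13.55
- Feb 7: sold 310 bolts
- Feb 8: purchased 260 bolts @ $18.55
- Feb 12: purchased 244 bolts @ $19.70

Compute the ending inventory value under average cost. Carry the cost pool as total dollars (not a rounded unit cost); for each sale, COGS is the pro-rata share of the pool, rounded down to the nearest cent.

After Feb 1: 72 on hand, pool $943.20 (≈ $13.1000 each)
After Feb 2: 284 on hand, pool $3,847.60 (≈ $13.5479 each)
Feb 4, sell 136: 136/284 × $3,847.60 → $1,842.51
After Feb 5: 400 on hand, pool $5,419.69 (≈ $13.5492 each)
Feb 7, sell 310: 310/400 × $5,419.69 → $4,200.25
After Feb 8: 350 on hand, pool $6,042.44 (≈ $17.2641 each)
After Feb 12: 594 on hand, pool $10,849.24 (≈ $18.2647 each)
Total COGS = $1,842.51 + $4,200.25 = $6,042.76
Ending inventory (cost pool remaining) = $10,849.24

Ending inventory = $10,849.24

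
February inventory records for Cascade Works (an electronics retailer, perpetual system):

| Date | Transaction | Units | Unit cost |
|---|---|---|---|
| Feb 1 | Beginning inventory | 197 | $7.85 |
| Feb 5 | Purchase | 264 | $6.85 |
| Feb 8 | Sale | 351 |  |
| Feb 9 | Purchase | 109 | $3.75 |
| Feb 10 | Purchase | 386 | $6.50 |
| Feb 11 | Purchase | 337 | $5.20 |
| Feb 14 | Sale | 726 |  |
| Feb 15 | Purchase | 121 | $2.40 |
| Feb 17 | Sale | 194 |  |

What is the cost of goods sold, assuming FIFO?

Feb 8, 351 sold [FIFO — oldest first]: 197 @ $7.85 + 154 @ $6.85 = $2,601.35
Feb 14, 726 sold [FIFO — oldest first]: 110 @ $6.85 + 109 @ $3.75 + 386 @ $6.50 + 121 @ $5.20 = $4,300.45
Feb 17, 194 sold [FIFO — oldest first]: 194 @ $5.20 = $1,008.80
Total COGS = $2,601.35 + $4,300.45 + $1,008.80 = $7,910.60
Ending inventory: 22 @ $5.20 + 121 @ $2.40 = $404.80
Check: goods available $8,315.40 = COGS $7,910.60 + ending $404.80

COGS = $7,910.60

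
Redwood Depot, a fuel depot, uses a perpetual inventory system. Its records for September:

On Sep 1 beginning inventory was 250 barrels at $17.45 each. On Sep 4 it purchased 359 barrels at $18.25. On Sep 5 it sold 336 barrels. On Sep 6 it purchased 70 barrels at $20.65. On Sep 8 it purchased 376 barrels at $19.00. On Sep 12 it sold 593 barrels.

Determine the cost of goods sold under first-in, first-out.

COGS = $17,109.75

Sep 5, 336 sold [FIFO — oldest first]: 250 @ $17.45 + 86 @ $18.25 = $5,932.00
Sep 12, 593 sold [FIFO — oldest first]: 273 @ $18.25 + 70 @ $20.65 + 250 @ $19.00 = $11,177.75
Total COGS = $5,932.00 + $11,177.75 = $17,109.75
Ending inventory: 126 @ $19.00 = $2,394.00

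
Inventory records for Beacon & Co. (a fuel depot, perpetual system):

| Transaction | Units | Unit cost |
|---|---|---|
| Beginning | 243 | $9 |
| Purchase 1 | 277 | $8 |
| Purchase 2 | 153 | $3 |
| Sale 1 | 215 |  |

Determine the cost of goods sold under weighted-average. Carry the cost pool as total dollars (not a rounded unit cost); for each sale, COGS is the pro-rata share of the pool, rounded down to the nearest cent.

COGS = $1,553.23

After Beginning: 243 on hand, pool $2,187.00 (≈ $9.0000 each)
After Purchase 1: 520 on hand, pool $4,403.00 (≈ $8.4673 each)
After Purchase 2: 673 on hand, pool $4,862.00 (≈ $7.2244 each)
Sale 1, sell 215: 215/673 × $4,862.00 → $1,553.23
Ending inventory (cost pool remaining) = $3,308.77
Check: goods available $4,862.00 = COGS $1,553.23 + ending $3,308.77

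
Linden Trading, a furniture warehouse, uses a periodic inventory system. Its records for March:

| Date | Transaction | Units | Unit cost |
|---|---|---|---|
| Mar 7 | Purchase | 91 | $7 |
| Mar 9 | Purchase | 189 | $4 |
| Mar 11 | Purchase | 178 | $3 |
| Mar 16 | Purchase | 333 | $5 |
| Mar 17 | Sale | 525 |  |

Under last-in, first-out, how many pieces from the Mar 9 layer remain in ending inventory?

Mar 17, 525 sold [LIFO — newest first]: 333 @ $5 + 178 @ $3 + 14 @ $4 = $2,255
Ending inventory: 91 @ $7 + 175 @ $4 = $1,337

175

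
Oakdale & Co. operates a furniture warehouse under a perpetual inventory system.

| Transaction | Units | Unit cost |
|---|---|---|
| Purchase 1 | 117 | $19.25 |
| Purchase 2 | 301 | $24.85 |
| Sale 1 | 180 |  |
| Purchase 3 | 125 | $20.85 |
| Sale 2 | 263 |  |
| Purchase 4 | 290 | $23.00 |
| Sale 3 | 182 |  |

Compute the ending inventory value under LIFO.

Ending inventory = $4,409.00

Sale 1 (180) [LIFO — newest first]: 180 @ $24.85 = $4,473.00
Sale 2 (263) [LIFO — newest first]: 125 @ $20.85 + 121 @ $24.85 + 17 @ $19.25 = $5,940.35
Sale 3 (182) [LIFO — newest first]: 182 @ $23.00 = $4,186.00
Total COGS = $4,473.00 + $5,940.35 + $4,186.00 = $14,599.35
Ending inventory: 100 @ $19.25 + 108 @ $23.00 = $4,409.00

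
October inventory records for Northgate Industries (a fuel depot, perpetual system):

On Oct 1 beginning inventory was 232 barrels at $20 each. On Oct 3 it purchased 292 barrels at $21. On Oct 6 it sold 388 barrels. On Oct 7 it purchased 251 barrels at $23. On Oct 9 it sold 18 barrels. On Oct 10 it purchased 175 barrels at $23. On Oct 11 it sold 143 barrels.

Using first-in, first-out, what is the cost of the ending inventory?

Oct 6, 388 sold [FIFO — oldest first]: 232 @ $20 + 156 @ $21 = $7,916
Oct 9, 18 sold [FIFO — oldest first]: 18 @ $21 = $378
Oct 11, 143 sold [FIFO — oldest first]: 118 @ $21 + 25 @ $23 = $3,053
Total COGS = $7,916 + $378 + $3,053 = $11,347
Ending inventory: 226 @ $23 + 175 @ $23 = $9,223
Check: goods available $20,570 = COGS $11,347 + ending $9,223

Ending inventory = $9,223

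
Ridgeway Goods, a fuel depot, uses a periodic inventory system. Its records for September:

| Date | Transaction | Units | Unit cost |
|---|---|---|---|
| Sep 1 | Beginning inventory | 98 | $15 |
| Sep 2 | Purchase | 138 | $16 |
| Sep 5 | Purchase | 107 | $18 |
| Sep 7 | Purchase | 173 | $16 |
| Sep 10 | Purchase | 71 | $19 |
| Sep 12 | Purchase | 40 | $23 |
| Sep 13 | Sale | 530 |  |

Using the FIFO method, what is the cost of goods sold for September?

Sep 13, 530 sold [FIFO — oldest first]: 98 @ $15 + 138 @ $16 + 107 @ $18 + 173 @ $16 + 14 @ $19 = $8,638
Ending inventory: 57 @ $19 + 40 @ $23 = $2,003

COGS = $8,638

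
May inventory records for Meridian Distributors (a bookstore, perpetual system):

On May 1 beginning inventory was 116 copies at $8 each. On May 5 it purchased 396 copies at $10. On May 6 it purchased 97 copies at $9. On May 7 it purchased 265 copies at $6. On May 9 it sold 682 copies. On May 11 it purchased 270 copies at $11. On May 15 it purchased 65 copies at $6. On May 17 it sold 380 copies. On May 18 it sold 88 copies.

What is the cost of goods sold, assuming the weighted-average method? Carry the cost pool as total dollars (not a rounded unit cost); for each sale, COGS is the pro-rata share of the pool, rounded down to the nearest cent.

COGS = $10,154.04

After May 1: 116 on hand, pool $928.00 (≈ $8.0000 each)
After May 5: 512 on hand, pool $4,888.00 (≈ $9.5469 each)
After May 6: 609 on hand, pool $5,761.00 (≈ $9.4598 each)
After May 7: 874 on hand, pool $7,351.00 (≈ $8.4108 each)
May 9, sell 682: 682/874 × $7,351.00 → $5,736.13
After May 11: 462 on hand, pool $4,584.87 (≈ $9.9240 each)
After May 15: 527 on hand, pool $4,974.87 (≈ $9.4400 each)
May 17, sell 380: 380/527 × $4,974.87 → $3,587.19
May 18, sell 88: 88/147 × $1,387.68 → $830.72
Total COGS = $5,736.13 + $3,587.19 + $830.72 = $10,154.04
Ending inventory (cost pool remaining) = $556.96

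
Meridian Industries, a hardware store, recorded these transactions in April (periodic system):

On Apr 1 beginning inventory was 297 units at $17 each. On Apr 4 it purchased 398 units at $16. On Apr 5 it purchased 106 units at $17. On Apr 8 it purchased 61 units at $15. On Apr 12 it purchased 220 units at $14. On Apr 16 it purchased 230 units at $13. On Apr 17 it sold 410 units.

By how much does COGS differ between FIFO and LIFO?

$1,347

FIFO COGS: 297 @ $17 + 113 @ $16 = $6,857
LIFO COGS: 230 @ $13 + 180 @ $14 = $5,510
Difference = |$6,857 − $5,510| = $1,347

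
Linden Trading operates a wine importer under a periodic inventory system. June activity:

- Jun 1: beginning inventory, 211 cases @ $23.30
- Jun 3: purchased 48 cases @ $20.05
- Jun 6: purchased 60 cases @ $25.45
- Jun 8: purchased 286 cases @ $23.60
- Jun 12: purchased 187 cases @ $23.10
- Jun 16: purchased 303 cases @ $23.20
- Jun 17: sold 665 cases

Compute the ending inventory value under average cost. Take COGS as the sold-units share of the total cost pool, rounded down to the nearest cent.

Ending inventory = $10,015.51

Jun 17, sell 665: 665/1095 × $25,504.60 → $15,489.09
Ending inventory (cost pool remaining) = $10,015.51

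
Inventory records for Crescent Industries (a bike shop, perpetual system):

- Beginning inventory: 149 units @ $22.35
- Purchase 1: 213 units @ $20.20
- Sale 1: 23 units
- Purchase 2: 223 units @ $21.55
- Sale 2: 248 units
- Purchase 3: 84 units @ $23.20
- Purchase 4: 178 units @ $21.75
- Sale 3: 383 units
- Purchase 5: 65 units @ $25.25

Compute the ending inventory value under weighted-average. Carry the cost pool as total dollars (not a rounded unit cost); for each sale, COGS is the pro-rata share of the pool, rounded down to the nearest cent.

Ending inventory = $5,829.26

After Beginning: 149 on hand, pool $3,330.15 (≈ $22.3500 each)
After Purchase 1: 362 on hand, pool $7,632.75 (≈ $21.0849 each)
Sale 1, sell 23: 23/362 × $7,632.75 → $484.95
After Purchase 2: 562 on hand, pool $11,953.45 (≈ $21.2695 each)
Sale 2, sell 248: 248/562 × $11,953.45 → $5,274.83
After Purchase 3: 398 on hand, pool $8,627.42 (≈ $21.6769 each)
After Purchase 4: 576 on hand, pool $12,498.92 (≈ $21.6995 each)
Sale 3, sell 383: 383/576 × $12,498.92 → $8,310.91
After Purchase 5: 258 on hand, pool $5,829.26 (≈ $22.5940 each)
Total COGS = $484.95 + $5,274.83 + $8,310.91 = $14,070.69
Ending inventory (cost pool remaining) = $5,829.26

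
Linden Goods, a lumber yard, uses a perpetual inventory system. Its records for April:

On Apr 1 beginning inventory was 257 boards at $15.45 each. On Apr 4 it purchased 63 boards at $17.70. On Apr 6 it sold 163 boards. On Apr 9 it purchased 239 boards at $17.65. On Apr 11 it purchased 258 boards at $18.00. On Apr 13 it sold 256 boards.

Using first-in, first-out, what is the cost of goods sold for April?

Apr 6, 163 sold [FIFO — oldest first]: 163 @ $15.45 = $2,518.35
Apr 13, 256 sold [FIFO — oldest first]: 94 @ $15.45 + 63 @ $17.70 + 99 @ $17.65 = $4,314.75
Total COGS = $2,518.35 + $4,314.75 = $6,833.10
Ending inventory: 140 @ $17.65 + 258 @ $18.00 = $7,115.00

COGS = $6,833.10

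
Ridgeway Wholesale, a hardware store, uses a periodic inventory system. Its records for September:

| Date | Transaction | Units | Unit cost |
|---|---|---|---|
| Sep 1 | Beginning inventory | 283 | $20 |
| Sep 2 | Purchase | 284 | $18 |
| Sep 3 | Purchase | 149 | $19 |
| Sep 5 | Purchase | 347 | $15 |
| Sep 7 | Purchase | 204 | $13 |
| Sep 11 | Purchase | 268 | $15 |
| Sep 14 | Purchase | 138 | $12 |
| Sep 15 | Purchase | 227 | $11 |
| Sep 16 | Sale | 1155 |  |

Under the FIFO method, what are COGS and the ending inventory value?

Sep 16, 1155 sold [FIFO — oldest first]: 283 @ $20 + 284 @ $18 + 149 @ $19 + 347 @ $15 + 92 @ $13 = $20,004
Ending inventory: 112 @ $13 + 268 @ $15 + 138 @ $12 + 227 @ $11 = $9,629

COGS = $20,004; ending inventory = $9,629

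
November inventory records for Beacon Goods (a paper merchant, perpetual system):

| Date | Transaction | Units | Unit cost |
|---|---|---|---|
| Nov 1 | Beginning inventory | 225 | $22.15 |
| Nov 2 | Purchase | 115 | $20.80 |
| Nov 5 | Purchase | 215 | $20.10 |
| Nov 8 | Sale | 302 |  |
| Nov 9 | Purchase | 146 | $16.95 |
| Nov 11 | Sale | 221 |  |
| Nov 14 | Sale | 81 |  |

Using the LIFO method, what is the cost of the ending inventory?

Nov 8, 302 sold [LIFO — newest first]: 215 @ $20.10 + 87 @ $20.80 = $6,131.10
Nov 11, 221 sold [LIFO — newest first]: 146 @ $16.95 + 28 @ $20.80 + 47 @ $22.15 = $4,098.15
Nov 14, 81 sold [LIFO — newest first]: 81 @ $22.15 = $1,794.15
Total COGS = $6,131.10 + $4,098.15 + $1,794.15 = $12,023.40
Ending inventory: 97 @ $22.15 = $2,148.55

Ending inventory = $2,148.55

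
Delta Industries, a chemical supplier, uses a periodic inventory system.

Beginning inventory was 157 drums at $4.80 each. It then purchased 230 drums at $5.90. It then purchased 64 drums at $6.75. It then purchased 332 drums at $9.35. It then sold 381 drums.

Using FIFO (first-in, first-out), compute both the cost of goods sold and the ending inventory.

COGS = $2,075.20; ending inventory = $3,571.60

Sale 1 (381) [FIFO — oldest first]: 157 @ $4.80 + 224 @ $5.90 = $2,075.20
Ending inventory: 6 @ $5.90 + 64 @ $6.75 + 332 @ $9.35 = $3,571.60
Check: goods available $5,646.80 = COGS $2,075.20 + ending $3,571.60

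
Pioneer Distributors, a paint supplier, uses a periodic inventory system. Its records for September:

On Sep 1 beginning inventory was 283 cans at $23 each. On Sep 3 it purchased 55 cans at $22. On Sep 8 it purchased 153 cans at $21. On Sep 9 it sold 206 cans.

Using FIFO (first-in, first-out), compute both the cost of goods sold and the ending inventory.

Sep 9, 206 sold [FIFO — oldest first]: 206 @ $23 = $4,738
Ending inventory: 77 @ $23 + 55 @ $22 + 153 @ $21 = $6,194
Check: goods available $10,932 = COGS $4,738 + ending $6,194

COGS = $4,738; ending inventory = $6,194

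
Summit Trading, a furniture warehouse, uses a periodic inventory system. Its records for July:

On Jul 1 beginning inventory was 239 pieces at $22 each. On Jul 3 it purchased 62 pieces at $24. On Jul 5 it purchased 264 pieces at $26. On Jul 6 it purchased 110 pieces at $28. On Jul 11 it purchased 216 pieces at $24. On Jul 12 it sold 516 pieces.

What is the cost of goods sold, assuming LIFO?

Jul 12, 516 sold [LIFO — newest first]: 216 @ $24 + 110 @ $28 + 190 @ $26 = $13,204
Ending inventory: 239 @ $22 + 62 @ $24 + 74 @ $26 = $8,670
Check: goods available $21,874 = COGS $13,204 + ending $8,670

COGS = $13,204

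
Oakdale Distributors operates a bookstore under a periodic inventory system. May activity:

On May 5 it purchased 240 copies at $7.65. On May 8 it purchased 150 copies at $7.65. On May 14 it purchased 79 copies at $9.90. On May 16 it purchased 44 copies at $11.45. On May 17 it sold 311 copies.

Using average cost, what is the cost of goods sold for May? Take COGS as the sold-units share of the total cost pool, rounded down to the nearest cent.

COGS = $2,588.27

May 17, sell 311: 311/513 × $4,269.40 → $2,588.27
Ending inventory (cost pool remaining) = $1,681.13
Check: goods available $4,269.40 = COGS $2,588.27 + ending $1,681.13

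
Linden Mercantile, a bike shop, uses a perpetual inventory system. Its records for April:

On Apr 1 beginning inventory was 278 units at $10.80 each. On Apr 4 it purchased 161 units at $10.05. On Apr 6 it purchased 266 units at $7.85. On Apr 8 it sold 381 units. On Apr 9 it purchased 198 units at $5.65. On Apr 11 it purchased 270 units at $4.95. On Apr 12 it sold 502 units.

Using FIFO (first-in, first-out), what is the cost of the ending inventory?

Apr 8, 381 sold [FIFO — oldest first]: 278 @ $10.80 + 103 @ $10.05 = $4,037.55
Apr 12, 502 sold [FIFO — oldest first]: 58 @ $10.05 + 266 @ $7.85 + 178 @ $5.65 = $3,676.70
Total COGS = $4,037.55 + $3,676.70 = $7,714.25
Ending inventory: 20 @ $5.65 + 270 @ $4.95 = $1,449.50

Ending inventory = $1,449.50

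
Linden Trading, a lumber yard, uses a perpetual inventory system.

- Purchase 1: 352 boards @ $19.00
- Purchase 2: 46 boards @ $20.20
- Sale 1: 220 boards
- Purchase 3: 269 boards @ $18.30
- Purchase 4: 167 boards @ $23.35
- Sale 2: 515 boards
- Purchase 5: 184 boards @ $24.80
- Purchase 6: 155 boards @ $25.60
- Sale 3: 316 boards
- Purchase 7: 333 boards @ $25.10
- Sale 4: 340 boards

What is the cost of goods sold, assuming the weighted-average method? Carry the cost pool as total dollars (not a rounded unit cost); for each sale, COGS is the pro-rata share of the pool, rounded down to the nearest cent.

After Purchase 1: 352 on hand, pool $6,688.00 (≈ $19.0000 each)
After Purchase 2: 398 on hand, pool $7,617.20 (≈ $19.1387 each)
Sale 1, sell 220: 220/398 × $7,617.20 → $4,210.51
After Purchase 3: 447 on hand, pool $8,329.39 (≈ $18.6340 each)
After Purchase 4: 614 on hand, pool $12,228.84 (≈ $19.9167 each)
Sale 2, sell 515: 515/614 × $12,228.84 → $10,257.08
After Purchase 5: 283 on hand, pool $6,534.96 (≈ $23.0917 each)
After Purchase 6: 438 on hand, pool $10,502.96 (≈ $23.9794 each)
Sale 3, sell 316: 316/438 × $10,502.96 → $7,577.47
After Purchase 7: 455 on hand, pool $11,283.79 (≈ $24.7995 each)
Sale 4, sell 340: 340/455 × $11,283.79 → $8,431.84
Total COGS = $4,210.51 + $10,257.08 + $7,577.47 + $8,431.84 = $30,476.90
Ending inventory (cost pool remaining) = $2,851.95
Check: goods available $33,328.85 = COGS $30,476.90 + ending $2,851.95

COGS = $30,476.90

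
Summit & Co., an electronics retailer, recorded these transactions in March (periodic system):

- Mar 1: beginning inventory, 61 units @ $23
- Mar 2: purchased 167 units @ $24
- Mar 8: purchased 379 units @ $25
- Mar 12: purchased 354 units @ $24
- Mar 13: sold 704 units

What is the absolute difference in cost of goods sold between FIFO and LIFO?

$32

FIFO COGS: 61 @ $23 + 167 @ $24 + 379 @ $25 + 97 @ $24 = $17,214
LIFO COGS: 354 @ $24 + 350 @ $25 = $17,246
Difference = |$17,214 − $17,246| = $32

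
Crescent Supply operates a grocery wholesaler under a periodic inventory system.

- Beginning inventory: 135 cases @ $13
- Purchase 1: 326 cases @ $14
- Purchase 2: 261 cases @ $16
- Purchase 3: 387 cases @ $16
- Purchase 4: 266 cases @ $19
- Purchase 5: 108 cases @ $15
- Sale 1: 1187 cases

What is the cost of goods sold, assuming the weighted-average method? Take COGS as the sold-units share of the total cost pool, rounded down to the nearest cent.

COGS = $18,698.25

Sale 1, sell 1187: 1187/1483 × $23,361.00 → $18,698.25
Ending inventory (cost pool remaining) = $4,662.75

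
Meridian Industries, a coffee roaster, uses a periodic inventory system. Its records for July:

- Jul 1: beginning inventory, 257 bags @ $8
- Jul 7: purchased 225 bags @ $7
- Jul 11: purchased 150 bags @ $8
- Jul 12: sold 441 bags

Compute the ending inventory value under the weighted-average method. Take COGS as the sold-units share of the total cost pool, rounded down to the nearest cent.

Jul 12, sell 441: 441/632 × $4,831.00 → $3,370.99
Ending inventory (cost pool remaining) = $1,460.01
Check: goods available $4,831.00 = COGS $3,370.99 + ending $1,460.01

Ending inventory = $1,460.01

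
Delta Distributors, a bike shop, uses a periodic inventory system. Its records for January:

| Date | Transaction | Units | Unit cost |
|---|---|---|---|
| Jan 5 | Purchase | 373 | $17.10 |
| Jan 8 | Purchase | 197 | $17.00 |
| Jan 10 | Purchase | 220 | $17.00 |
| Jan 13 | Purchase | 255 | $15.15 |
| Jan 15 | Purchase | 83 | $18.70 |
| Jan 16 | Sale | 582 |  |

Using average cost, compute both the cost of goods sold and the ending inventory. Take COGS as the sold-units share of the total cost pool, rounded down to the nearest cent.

COGS = $9,742.64; ending inventory = $9,140.01

Jan 16, sell 582: 582/1128 × $18,882.65 → $9,742.64
Ending inventory (cost pool remaining) = $9,140.01
Check: goods available $18,882.65 = COGS $9,742.64 + ending $9,140.01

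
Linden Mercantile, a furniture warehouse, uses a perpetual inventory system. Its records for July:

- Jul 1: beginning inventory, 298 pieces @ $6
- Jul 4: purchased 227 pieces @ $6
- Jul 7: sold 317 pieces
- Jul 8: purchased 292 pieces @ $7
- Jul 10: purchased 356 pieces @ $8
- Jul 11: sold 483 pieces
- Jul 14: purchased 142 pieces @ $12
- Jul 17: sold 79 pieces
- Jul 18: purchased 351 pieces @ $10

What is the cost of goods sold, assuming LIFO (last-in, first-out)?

COGS = $6,587

Jul 7, 317 sold [LIFO — newest first]: 227 @ $6 + 90 @ $6 = $1,902
Jul 11, 483 sold [LIFO — newest first]: 356 @ $8 + 127 @ $7 = $3,737
Jul 17, 79 sold [LIFO — newest first]: 79 @ $12 = $948
Total COGS = $1,902 + $3,737 + $948 = $6,587
Ending inventory: 208 @ $6 + 165 @ $7 + 63 @ $12 + 351 @ $10 = $6,669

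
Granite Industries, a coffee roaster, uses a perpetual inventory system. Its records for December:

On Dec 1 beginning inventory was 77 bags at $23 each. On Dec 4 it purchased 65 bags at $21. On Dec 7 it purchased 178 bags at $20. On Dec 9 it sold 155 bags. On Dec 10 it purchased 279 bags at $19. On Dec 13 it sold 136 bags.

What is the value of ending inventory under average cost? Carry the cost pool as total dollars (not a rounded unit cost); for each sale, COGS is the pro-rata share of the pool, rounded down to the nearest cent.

Ending inventory = $6,072.34

After Dec 1: 77 on hand, pool $1,771.00 (≈ $23.0000 each)
After Dec 4: 142 on hand, pool $3,136.00 (≈ $22.0845 each)
After Dec 7: 320 on hand, pool $6,696.00 (≈ $20.9250 each)
Dec 9, sell 155: 155/320 × $6,696.00 → $3,243.37
After Dec 10: 444 on hand, pool $8,753.63 (≈ $19.7154 each)
Dec 13, sell 136: 136/444 × $8,753.63 → $2,681.29
Total COGS = $3,243.37 + $2,681.29 = $5,924.66
Ending inventory (cost pool remaining) = $6,072.34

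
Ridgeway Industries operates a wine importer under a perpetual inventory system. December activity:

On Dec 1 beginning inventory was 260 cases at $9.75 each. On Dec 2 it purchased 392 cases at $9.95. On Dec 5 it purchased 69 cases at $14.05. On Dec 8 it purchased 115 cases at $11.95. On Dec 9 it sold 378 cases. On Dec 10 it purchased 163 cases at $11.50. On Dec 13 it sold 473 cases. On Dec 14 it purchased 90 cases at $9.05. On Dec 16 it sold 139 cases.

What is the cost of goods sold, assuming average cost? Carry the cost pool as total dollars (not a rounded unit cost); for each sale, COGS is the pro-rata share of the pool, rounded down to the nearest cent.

After Dec 1: 260 on hand, pool $2,535.00 (≈ $9.7500 each)
After Dec 2: 652 on hand, pool $6,435.40 (≈ $9.8702 each)
After Dec 5: 721 on hand, pool $7,404.85 (≈ $10.2702 each)
After Dec 8: 836 on hand, pool $8,779.10 (≈ $10.5013 each)
Dec 9, sell 378: 378/836 × $8,779.10 → $3,969.49
After Dec 10: 621 on hand, pool $6,684.11 (≈ $10.7635 each)
Dec 13, sell 473: 473/621 × $6,684.11 → $5,091.11
After Dec 14: 238 on hand, pool $2,407.50 (≈ $10.1155 each)
Dec 16, sell 139: 139/238 × $2,407.50 → $1,406.06
Total COGS = $3,969.49 + $5,091.11 + $1,406.06 = $10,466.66
Ending inventory (cost pool remaining) = $1,001.44

COGS = $10,466.66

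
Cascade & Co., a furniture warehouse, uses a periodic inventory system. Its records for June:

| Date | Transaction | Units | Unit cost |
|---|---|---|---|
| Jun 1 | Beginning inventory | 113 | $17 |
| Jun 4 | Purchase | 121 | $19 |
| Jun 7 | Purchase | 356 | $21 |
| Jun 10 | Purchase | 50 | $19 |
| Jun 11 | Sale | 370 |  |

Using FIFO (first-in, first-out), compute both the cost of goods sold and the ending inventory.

Jun 11, 370 sold [FIFO — oldest first]: 113 @ $17 + 121 @ $19 + 136 @ $21 = $7,076
Ending inventory: 220 @ $21 + 50 @ $19 = $5,570

COGS = $7,076; ending inventory = $5,570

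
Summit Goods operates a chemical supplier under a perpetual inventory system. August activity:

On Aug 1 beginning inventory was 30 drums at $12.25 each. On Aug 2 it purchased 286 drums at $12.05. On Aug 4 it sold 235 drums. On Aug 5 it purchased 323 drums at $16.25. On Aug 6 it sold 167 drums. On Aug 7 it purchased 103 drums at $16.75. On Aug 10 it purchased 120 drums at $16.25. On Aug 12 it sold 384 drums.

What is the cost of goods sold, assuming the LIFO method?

COGS = $11,816.00

Aug 4, 235 sold [LIFO — newest first]: 235 @ $12.05 = $2,831.75
Aug 6, 167 sold [LIFO — newest first]: 167 @ $16.25 = $2,713.75
Aug 12, 384 sold [LIFO — newest first]: 120 @ $16.25 + 103 @ $16.75 + 156 @ $16.25 + 5 @ $12.05 = $6,270.50
Total COGS = $2,831.75 + $2,713.75 + $6,270.50 = $11,816.00
Ending inventory: 30 @ $12.25 + 46 @ $12.05 = $921.80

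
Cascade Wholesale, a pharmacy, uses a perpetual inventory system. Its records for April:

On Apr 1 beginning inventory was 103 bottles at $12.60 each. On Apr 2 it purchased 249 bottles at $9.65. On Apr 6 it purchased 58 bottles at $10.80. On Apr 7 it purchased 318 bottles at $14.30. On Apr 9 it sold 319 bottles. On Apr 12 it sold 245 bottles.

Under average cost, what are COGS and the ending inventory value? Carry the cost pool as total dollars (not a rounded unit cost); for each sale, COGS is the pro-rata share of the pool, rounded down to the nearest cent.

After Apr 1: 103 on hand, pool $1,297.80 (≈ $12.6000 each)
After Apr 2: 352 on hand, pool $3,700.65 (≈ $10.5132 each)
After Apr 6: 410 on hand, pool $4,327.05 (≈ $10.5538 each)
After Apr 7: 728 on hand, pool $8,874.45 (≈ $12.1902 each)
Apr 9, sell 319: 319/728 × $8,874.45 → $3,888.66
Apr 12, sell 245: 245/409 × $4,985.79 → $2,986.59
Total COGS = $3,888.66 + $2,986.59 = $6,875.25
Ending inventory (cost pool remaining) = $1,999.20

COGS = $6,875.25; ending inventory = $1,999.20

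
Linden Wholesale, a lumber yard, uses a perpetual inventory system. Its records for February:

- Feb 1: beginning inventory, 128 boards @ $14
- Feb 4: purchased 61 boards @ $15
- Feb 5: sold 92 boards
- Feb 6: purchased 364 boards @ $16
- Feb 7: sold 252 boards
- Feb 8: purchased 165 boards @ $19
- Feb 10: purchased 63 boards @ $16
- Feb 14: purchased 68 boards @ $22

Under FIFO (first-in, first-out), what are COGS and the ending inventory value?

COGS = $5,187; ending inventory = $8,983

Feb 5, 92 sold [FIFO — oldest first]: 92 @ $14 = $1,288
Feb 7, 252 sold [FIFO — oldest first]: 36 @ $14 + 61 @ $15 + 155 @ $16 = $3,899
Total COGS = $1,288 + $3,899 = $5,187
Ending inventory: 209 @ $16 + 165 @ $19 + 63 @ $16 + 68 @ $22 = $8,983
Check: goods available $14,170 = COGS $5,187 + ending $8,983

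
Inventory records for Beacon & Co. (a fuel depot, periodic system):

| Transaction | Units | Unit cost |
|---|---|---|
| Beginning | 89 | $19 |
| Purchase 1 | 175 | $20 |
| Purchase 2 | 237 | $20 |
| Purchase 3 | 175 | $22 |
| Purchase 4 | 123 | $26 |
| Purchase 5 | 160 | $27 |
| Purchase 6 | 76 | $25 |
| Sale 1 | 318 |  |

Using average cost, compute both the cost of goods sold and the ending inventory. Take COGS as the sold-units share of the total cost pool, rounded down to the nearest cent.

COGS = $7,127.80; ending inventory = $16,071.20

Sale 1, sell 318: 318/1035 × $23,199.00 → $7,127.80
Ending inventory (cost pool remaining) = $16,071.20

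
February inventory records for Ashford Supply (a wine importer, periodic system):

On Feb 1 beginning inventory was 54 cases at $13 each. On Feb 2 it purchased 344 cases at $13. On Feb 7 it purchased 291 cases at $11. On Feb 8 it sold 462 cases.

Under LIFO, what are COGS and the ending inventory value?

COGS = $5,424; ending inventory = $2,951

Feb 8, 462 sold [LIFO — newest first]: 291 @ $11 + 171 @ $13 = $5,424
Ending inventory: 54 @ $13 + 173 @ $13 = $2,951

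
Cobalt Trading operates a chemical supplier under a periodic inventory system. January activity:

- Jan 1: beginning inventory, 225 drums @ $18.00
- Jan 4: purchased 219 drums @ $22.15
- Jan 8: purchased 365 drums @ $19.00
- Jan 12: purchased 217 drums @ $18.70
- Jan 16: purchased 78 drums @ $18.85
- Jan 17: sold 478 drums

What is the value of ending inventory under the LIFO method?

Ending inventory = $12,358.85

Jan 17, 478 sold [LIFO — newest first]: 78 @ $18.85 + 217 @ $18.70 + 183 @ $19.00 = $9,005.20
Ending inventory: 225 @ $18.00 + 219 @ $22.15 + 182 @ $19.00 = $12,358.85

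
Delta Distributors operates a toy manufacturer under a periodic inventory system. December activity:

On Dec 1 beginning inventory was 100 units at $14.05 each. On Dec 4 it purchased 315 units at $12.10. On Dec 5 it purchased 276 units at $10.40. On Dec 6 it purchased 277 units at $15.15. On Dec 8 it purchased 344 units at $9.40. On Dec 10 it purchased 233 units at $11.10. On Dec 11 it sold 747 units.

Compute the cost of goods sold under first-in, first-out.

Dec 11, 747 sold [FIFO — oldest first]: 100 @ $14.05 + 315 @ $12.10 + 276 @ $10.40 + 56 @ $15.15 = $8,935.30
Ending inventory: 221 @ $15.15 + 344 @ $9.40 + 233 @ $11.10 = $9,168.05

COGS = $8,935.30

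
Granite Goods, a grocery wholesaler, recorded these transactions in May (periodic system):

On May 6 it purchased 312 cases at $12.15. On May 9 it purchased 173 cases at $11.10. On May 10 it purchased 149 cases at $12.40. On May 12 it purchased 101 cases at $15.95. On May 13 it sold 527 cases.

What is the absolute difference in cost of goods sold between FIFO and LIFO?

$410.55

FIFO COGS: 312 @ $12.15 + 173 @ $11.10 + 42 @ $12.40 = $6,231.90
LIFO COGS: 101 @ $15.95 + 149 @ $12.40 + 173 @ $11.10 + 104 @ $12.15 = $6,642.45
Difference = |$6,231.90 − $6,642.45| = $410.55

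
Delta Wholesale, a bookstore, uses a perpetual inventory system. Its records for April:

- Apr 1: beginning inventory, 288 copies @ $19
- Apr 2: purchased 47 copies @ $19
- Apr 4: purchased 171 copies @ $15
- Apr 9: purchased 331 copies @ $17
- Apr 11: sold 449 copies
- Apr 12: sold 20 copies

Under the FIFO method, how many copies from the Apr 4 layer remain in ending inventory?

Apr 11, 449 sold [FIFO — oldest first]: 288 @ $19 + 47 @ $19 + 114 @ $15 = $8,075
Apr 12, 20 sold [FIFO — oldest first]: 20 @ $15 = $300
Total COGS = $8,075 + $300 = $8,375
Ending inventory: 37 @ $15 + 331 @ $17 = $6,182
Check: goods available $14,557 = COGS $8,375 + ending $6,182

37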